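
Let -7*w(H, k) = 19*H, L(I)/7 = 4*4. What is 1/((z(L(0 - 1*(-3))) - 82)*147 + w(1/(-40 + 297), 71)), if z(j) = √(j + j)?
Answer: -39011611835/454580853894409 - 1903003788*√14/454580853894409 ≈ -0.00010148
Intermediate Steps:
L(I) = 112 (L(I) = 7*(4*4) = 7*16 = 112)
w(H, k) = -19*H/7
z(j) = √2*√j (z(j) = √(2*j) = √2*√j)
1/((z(L(0 - 1*(-3))) - 82)*147 + w(1/(-40 + 297), 71)) = 1/((√2*√112 - 82)*147 - 19/(7*(-40 + 297))) = 1/((√2*(4*√7) - 82)*147 - 19/7/257) = 1/((4*√14 - 82)*147 - 19/7*1/257) = 1/((-82 + 4*√14)*147 - 19/1799) = 1/((-12054 + 588*√14) - 19/1799) = 1/(-21685165/1799 + 588*√14)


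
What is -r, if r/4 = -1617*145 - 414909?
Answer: 2597496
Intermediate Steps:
r = -2597496 (r = 4*(-1617*145 - 414909) = 4*(-234465 - 414909) = 4*(-649374) = -2597496)
-r = -1*(-2597496) = 2597496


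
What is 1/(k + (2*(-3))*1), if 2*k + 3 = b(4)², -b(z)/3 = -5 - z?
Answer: 1/357 ≈ 0.0028011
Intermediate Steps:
b(z) = 15 + 3*z (b(z) = -3*(-5 - z) = 15 + 3*z)
k = 363 (k = -3/2 + (15 + 3*4)²/2 = -3/2 + (15 + 12)²/2 = -3/2 + (½)*27² = -3/2 + (½)*729 = -3/2 + 729/2 = 363)
1/(k + (2*(-3))*1) = 1/(363 + (2*(-3))*1) = 1/(363 - 6*1) = 1/(363 - 6) = 1/357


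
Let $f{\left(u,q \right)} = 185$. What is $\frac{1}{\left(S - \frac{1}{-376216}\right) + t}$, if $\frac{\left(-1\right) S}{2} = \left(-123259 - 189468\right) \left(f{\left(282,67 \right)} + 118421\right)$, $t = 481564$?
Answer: $\frac{376216}{27908861131684609} \approx 1.348 \cdot 10^{-11}$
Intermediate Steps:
$S = 74182597124$ ($S = - 2 \left(-123259 - 189468\right) \left(185 + 118421\right) = - 2 \left(\left(-312727\right) 118606\right) = \left(-2\right) \left(-37091298562\right) = 74182597124$)
$\frac{1}{\left(S - \frac{1}{-376216}\right) + t} = \frac{1}{\left(74182597124 - \frac{1}{-376216}\right) + 481564} = \frac{1}{\left(74182597124 - - \frac{1}{376216}\right) + 481564} = \frac{1}{\left(74182597124 + \frac{1}{376216}\right) + 481564} = \frac{1}{\frac{27908679959602785}{376216} + 481564} = \frac{1}{\frac{27908861131684609}{376216}} = \frac{376216}{27908861131684609}$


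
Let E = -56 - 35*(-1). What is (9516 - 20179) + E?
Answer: -10684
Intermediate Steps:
E = -21 (E = -56 + 35 = -21)
(9516 - 20179) + E = (9516 - 20179) - 21 = -10663 - 21 = -10684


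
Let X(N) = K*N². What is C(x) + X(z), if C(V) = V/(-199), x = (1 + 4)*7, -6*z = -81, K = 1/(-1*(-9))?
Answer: 15979/796 ≈ 20.074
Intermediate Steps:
K = ⅑ (K = 1/9 = ⅑ ≈ 0.11111)
z = 27/2 (z = -⅙*(-81) = 27/2 ≈ 13.500)
x = 35 (x = 5*7 = 35)
C(V) = -V/199 (C(V) = V*(-1/199) = -V/199)
X(N) = N²/9
C(x) + X(z) = -1/199*35 + (27/2)²/9 = -35/199 + (⅑)*(729/4) = -35/199 + 81/4 = 15979/796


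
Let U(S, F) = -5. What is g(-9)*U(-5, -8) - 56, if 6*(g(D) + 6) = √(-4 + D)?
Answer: -26 - 5*I*√13/6 ≈ -26.0 - 3.0046*I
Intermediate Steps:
g(D) = -6 + √(-4 + D)/6
g(-9)*U(-5, -8) - 56 = (-6 + √(-4 - 9)/6)*(-5) - 56 = (-6 + √(-13)/6)*(-5) - 56 = (-6 + (I*√13)/6)*(-5) - 56 = (-6 + I*√13/6)*(-5) - 56 = (30 - 5*I*√13/6) - 56 = -26 - 5*I*√13/6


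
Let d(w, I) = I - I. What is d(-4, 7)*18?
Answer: 0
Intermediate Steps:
d(w, I) = 0
d(-4, 7)*18 = 0*18 = 0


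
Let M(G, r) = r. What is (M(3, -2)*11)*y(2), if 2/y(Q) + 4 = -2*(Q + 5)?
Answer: 22/9 ≈ 2.4444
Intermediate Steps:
y(Q) = 2/(-14 - 2*Q) (y(Q) = 2/(-4 - 2*(Q + 5)) = 2/(-4 - 2*(5 + Q)) = 2/(-4 + (-10 - 2*Q)) = 2/(-14 - 2*Q))
(M(3, -2)*11)*y(2) = (-2*11)*(-1/(7 + 2)) = -(-22)/9 = -22*(-⅑) = 22/9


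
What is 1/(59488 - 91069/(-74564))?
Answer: 74564/4435754301 ≈ 1.6810e-5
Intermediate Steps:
1/(59488 - 91069/(-74564)) = 1/(59488 - 91069*(-1/74564)) = 1/(59488 + 91069/74564) = 1/(4435754301/74564) = 74564/4435754301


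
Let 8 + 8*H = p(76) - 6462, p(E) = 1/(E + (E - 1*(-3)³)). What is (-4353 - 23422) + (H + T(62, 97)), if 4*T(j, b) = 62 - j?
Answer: -40931929/1432 ≈ -28584.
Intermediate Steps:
T(j, b) = 31/2 - j/4 (T(j, b) = (62 - j)/4 = 31/2 - j/4)
p(E) = 1/(27 + 2*E) (p(E) = 1/(E + (E - 1*(-27))) = 1/(E + (E + 27)) = 1/(E + (27 + E)) = 1/(27 + 2*E))
H = -1158129/1432 (H = -1 + (1/(27 + 2*76) - 6462)/8 = -1 + (1/(27 + 152) - 6462)/8 = -1 + (1/179 - 6462)/8 = -1 + (⅛)*(-1156697/179) = -1 - 1156697/1432 = -1158129/1432 ≈ -808.75)
(-4353 - 23422) + (H + T(62, 97)) = (-4353 - 23422) + (-1158129/1432 + (31/2 - ¼*62)) = -27775 + (-1158129/1432 + (31/2 - 31/2)) = -27775 + (-1158129/1432 + 0) = -27775 - 1158129/1432 = -40931929/1432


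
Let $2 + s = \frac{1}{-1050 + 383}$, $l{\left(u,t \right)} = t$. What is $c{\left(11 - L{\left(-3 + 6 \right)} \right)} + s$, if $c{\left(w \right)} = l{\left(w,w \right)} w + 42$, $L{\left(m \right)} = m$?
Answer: $\frac{69367}{667} \approx 104.0$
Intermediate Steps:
$c{\left(w \right)} = 42 + w^{2}$ ($c{\left(w \right)} = w w + 42 = w^{2} + 42 = 42 + w^{2}$)
$s = - \frac{1335}{667}$ ($s = -2 + \frac{1}{-1050 + 383} = -2 + \frac{1}{-667} = -2 - \frac{1}{667} = - \frac{1335}{667} \approx -2.0015$)
$c{\left(11 - L{\left(-3 + 6 \right)} \right)} + s = \left(42 + \left(11 - \left(-3 + 6\right)\right)^{2}\right) - \frac{1335}{667} = \left(42 + \left(11 - 3\right)^{2}\right) - \frac{1335}{667} = \left(42 + 8^{2}\right) - \frac{1335}{667} = \left(42 + 64\right) - \frac{1335}{667} = 106 - \frac{1335}{667} = \frac{69367}{667}$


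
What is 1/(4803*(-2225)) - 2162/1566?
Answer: -3850765486/2789222175 ≈ -1.3806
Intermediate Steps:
1/(4803*(-2225)) - 2162/1566 = (1/4803)*(-1/2225) - 2162*1/1566 = -1/10686675 - 1081/783 = -3850765486/2789222175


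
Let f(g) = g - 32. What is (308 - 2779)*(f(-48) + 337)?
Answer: -635047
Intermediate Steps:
f(g) = -32 + g
(308 - 2779)*(f(-48) + 337) = (308 - 2779)*((-32 - 48) + 337) = -2471*(-80 + 337) = -2471*257 = -635047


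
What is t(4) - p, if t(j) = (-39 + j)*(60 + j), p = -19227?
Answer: 16987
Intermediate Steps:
t(4) - p = (-2340 + 4**2 + 21*4) - 1*(-19227) = (-2340 + 16 + 84) + 19227 = -2240 + 19227 = 16987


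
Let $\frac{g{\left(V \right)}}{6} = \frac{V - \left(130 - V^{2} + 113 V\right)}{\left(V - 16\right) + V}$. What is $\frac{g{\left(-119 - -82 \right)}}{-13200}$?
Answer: $\frac{5383}{198000} \approx 0.027187$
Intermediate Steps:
$g{\left(V \right)} = \frac{6 \left(-130 + V^{2} - 112 V\right)}{-16 + 2 V}$ ($g{\left(V \right)} = 6 \frac{V - \left(130 - V^{2} + 113 V\right)}{\left(V - 16\right) + V} = 6 \frac{-130 + V^{2} - 112 V}{\left(-16 + V\right) + V} = 6 \frac{-130 + V^{2} - 112 V}{-16 + 2 V} = \frac{6 \left(-130 + V^{2} - 112 V\right)}{-16 + 2 V}$)
$\frac{g{\left(-119 - -82 \right)}}{-13200} = \frac{3 \frac{1}{-8 - 37} \left(-130 + \left(-119 - -82\right)^{2} - 112 \left(-119 - -82\right)\right)}{-13200} = \frac{3 \left(-130 + \left(-119 + 82\right)^{2} - 112 \left(-119 + 82\right)\right)}{-8 + \left(-119 + 82\right)} \left(- \frac{1}{13200}\right) = \frac{3 \left(-130 + \left(-37\right)^{2} - -4144\right)}{-8 - 37} \left(- \frac{1}{13200}\right) = \frac{3 \left(-130 + 1369 + 4144\right)}{-45} \left(- \frac{1}{13200}\right) = 3 \left(- \frac{1}{45}\right) 5383 \left(- \frac{1}{13200}\right) = \left(- \frac{5383}{15}\right) \left(- \frac{1}{13200}\right) = \frac{5383}{198000}$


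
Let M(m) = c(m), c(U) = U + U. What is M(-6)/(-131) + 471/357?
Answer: 21995/15589 ≈ 1.4109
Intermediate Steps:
c(U) = 2*U
M(m) = 2*m
M(-6)/(-131) + 471/357 = (2*(-6))/(-131) + 471/357 = -12*(-1/131) + 471*(1/357) = 12/131 + 157/119 = 21995/15589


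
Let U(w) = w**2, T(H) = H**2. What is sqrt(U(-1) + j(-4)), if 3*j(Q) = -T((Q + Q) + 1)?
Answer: I*sqrt(138)/3 ≈ 3.9158*I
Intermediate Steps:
j(Q) = -(1 + 2*Q)**2/3 (j(Q) = (-((Q + Q) + 1)**2)/3 = (-(2*Q + 1)**2)/3 = (-(1 + 2*Q)**2)/3 = -(1 + 2*Q)**2/3)
sqrt(U(-1) + j(-4)) = sqrt((-1)**2 - (1 + 2*(-4))**2/3) = sqrt(1 - (1 - 8)**2/3) = sqrt(1 - 1/3*(-7)**2) = sqrt(1 - 1/3*49) = sqrt(1 - 49/3) = sqrt(-46/3) = I*sqrt(138)/3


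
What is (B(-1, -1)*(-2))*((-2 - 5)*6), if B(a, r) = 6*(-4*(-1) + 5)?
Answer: 4536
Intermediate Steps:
B(a, r) = 54 (B(a, r) = 6*(4 + 5) = 6*9 = 54)
(B(-1, -1)*(-2))*((-2 - 5)*6) = (54*(-2))*((-2 - 5)*6) = -(-756)*6 = -108*(-42) = 4536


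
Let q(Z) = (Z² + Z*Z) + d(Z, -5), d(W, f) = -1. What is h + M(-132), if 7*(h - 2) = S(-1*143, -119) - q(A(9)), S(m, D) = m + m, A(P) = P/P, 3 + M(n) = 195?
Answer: 153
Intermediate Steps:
M(n) = 192 (M(n) = -3 + 195 = 192)
A(P) = 1
q(Z) = -1 + 2*Z² (q(Z) = (Z² + Z*Z) - 1 = (Z² + Z²) - 1 = 2*Z² - 1 = -1 + 2*Z²)
S(m, D) = 2*m
h = -39 (h = 2 + (2*(-1*143) - (-1 + 2*1²))/7 = 2 + (2*(-143) - (-1 + 2*1))/7 = 2 + (-286 - (-1 + 2))/7 = 2 + (-286 - 1*1)/7 = 2 + (-286 - 1)/7 = 2 + (⅐)*(-287) = 2 - 41 = -39)
h + M(-132) = -39 + 192 = 153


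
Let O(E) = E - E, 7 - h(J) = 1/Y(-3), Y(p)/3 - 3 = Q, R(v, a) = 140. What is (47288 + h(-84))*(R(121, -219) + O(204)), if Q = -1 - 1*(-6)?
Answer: 39727765/6 ≈ 6.6213e+6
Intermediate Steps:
Q = 5 (Q = -1 + 6 = 5)
Y(p) = 24 (Y(p) = 9 + 3*5 = 9 + 15 = 24)
h(J) = 167/24 (h(J) = 7 - 1/24 = 167/24)
O(E) = 0
(47288 + h(-84))*(R(121, -219) + O(204)) = (47288 + 167/24)*(140 + 0) = (1135079/24)*140 = 39727765/6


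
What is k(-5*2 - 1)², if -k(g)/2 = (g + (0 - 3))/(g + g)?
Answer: 196/121 ≈ 1.6198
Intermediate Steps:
k(g) = -(-3 + g)/g (k(g) = -2*(g + (0 - 3))/(g + g) = -2*(g - 3)/(2*g) = -2*(-3 + g)*1/(2*g) = -(-3 + g)/g)
k(-5*2 - 1)² = ((3 - (-5*2 - 1))/(-5*2 - 1))² = ((3 - (-10 - 1))/(-10 - 1))² = ((3 - 1*(-11))/(-11))² = (-(3 + 11)/11)² = (-1/11*14)² = (-14/11)² = 196/121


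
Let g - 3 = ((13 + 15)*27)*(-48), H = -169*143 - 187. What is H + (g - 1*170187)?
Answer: -230826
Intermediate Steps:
H = -24354 (H = -24167 - 187 = -24354)
g = -36285 (g = 3 + ((13 + 15)*27)*(-48) = 3 + (28*27)*(-48) = 3 + 756*(-48) = 3 - 36288 = -36285)
H + (g - 1*170187) = -24354 + (-36285 - 1*170187) = -24354 + (-36285 - 170187) = -24354 - 206472 = -230826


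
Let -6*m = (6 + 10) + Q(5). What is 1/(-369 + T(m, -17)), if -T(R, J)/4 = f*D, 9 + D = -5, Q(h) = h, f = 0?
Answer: -1/369 ≈ -0.0027100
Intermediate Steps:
D = -14 (D = -9 - 5 = -14)
m = -7/2 (m = -((6 + 10) + 5)/6 = -(16 + 5)/6 = -⅙*21 = -7/2 ≈ -3.5000)
T(R, J) = 0 (T(R, J) = -0*(-14) = -4*0 = 0)
1/(-369 + T(m, -17)) = 1/(-369 + 0) = 1/(-369) = -1/369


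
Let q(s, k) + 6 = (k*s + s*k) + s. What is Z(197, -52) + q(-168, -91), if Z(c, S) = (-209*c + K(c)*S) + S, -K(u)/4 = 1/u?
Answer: -2131923/197 ≈ -10822.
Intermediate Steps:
K(u) = -4/u
Z(c, S) = S - 209*c - 4*S/c (Z(c, S) = (-209*c + (-4/c)*S) + S = (-209*c - 4*S/c) + S = S - 209*c - 4*S/c)
q(s, k) = -6 + s + 2*k*s (q(s, k) = -6 + ((k*s + s*k) + s) = -6 + ((k*s + k*s) + s) = -6 + (2*k*s + s) = -6 + (s + 2*k*s) = -6 + s + 2*k*s)
Z(197, -52) + q(-168, -91) = (-52 - 209*197 - 4*(-52)/197) + (-6 - 168 + 2*(-91)*(-168)) = (-52 - 41173 - 4*(-52)*1/197) + (-6 - 168 + 30576) = (-52 - 41173 + 208/197) + 30402 = -8121117/197 + 30402 = -2131923/197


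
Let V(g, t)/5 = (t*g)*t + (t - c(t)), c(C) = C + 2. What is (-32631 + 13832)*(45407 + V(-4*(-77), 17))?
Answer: -9220101143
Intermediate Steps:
c(C) = 2 + C
V(g, t) = -10 + 5*g*t² (V(g, t) = 5*((t*g)*t + (t - (2 + t))) = 5*((g*t)*t + (t + (-2 - t))) = 5*(g*t² - 2) = 5*(-2 + g*t²) = -10 + 5*g*t²)
(-32631 + 13832)*(45407 + V(-4*(-77), 17)) = (-32631 + 13832)*(45407 + (-10 + 5*(-4*(-77))*17²)) = -18799*(45407 + (-10 + 5*308*289)) = -18799*(45407 + (-10 + 445060)) = -18799*(45407 + 445050) = -18799*490457 = -9220101143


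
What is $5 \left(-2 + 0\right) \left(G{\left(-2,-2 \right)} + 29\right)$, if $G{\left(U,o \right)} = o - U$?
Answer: $-290$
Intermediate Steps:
$5 \left(-2 + 0\right) \left(G{\left(-2,-2 \right)} + 29\right) = 5 \left(-2 + 0\right) \left(\left(-2 - -2\right) + 29\right) = 5 \left(-2\right) \left(\left(-2 + 2\right) + 29\right) = - 10 \left(0 + 29\right) = \left(-10\right) 29 = -290$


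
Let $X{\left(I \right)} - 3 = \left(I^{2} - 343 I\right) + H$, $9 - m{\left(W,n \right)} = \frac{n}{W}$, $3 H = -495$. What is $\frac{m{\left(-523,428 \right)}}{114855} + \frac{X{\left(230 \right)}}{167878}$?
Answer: $- \frac{12077436535}{77571471399} \approx -0.15569$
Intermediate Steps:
$H = -165$ ($H = \frac{1}{3} \left(-495\right) = -165$)
$m{\left(W,n \right)} = 9 - \frac{n}{W}$
$X{\left(I \right)} = -162 + I^{2} - 343 I$ ($X{\left(I \right)} = 3 - \left(165 - I^{2} + 343 I\right) = -162 + I^{2} - 343 I$)
$\frac{m{\left(-523,428 \right)}}{114855} + \frac{X{\left(230 \right)}}{167878} = \frac{9 - \frac{428}{-523}}{114855} + \frac{-162 + 230^{2} - 78890}{167878} = \left(9 - 428 \left(- \frac{1}{523}\right)\right) \frac{1}{114855} + \left(-162 + 52900 - 78890\right) \frac{1}{167878} = \left(9 + \frac{428}{523}\right) \frac{1}{114855} - \frac{13076}{83939} = \frac{5135}{523} \cdot \frac{1}{114855} - \frac{13076}{83939} = \frac{79}{924141} - \frac{13076}{83939} = - \frac{12077436535}{77571471399}$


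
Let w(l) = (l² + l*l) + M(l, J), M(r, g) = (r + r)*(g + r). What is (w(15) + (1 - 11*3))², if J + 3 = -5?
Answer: 394384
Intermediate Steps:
J = -8 (J = -3 - 5 = -8)
M(r, g) = 2*r*(g + r) (M(r, g) = (2*r)*(g + r) = 2*r*(g + r))
w(l) = 2*l² + 2*l*(-8 + l) (w(l) = (l² + l*l) + 2*l*(-8 + l) = (l² + l²) + 2*l*(-8 + l) = 2*l² + 2*l*(-8 + l))
(w(15) + (1 - 11*3))² = (4*15*(-4 + 15) + (1 - 11*3))² = (4*15*11 + (1 - 33))² = (660 - 32)² = 628² = 394384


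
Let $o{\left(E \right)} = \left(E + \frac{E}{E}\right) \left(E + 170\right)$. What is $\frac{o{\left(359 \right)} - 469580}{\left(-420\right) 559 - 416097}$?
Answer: $\frac{279140}{650877} \approx 0.42887$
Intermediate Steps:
$o{\left(E \right)} = \left(1 + E\right) \left(170 + E\right)$ ($o{\left(E \right)} = \left(E + 1\right) \left(170 + E\right) = \left(1 + E\right) \left(170 + E\right)$)
$\frac{o{\left(359 \right)} - 469580}{\left(-420\right) 559 - 416097} = \frac{\left(170 + 359^{2} + 171 \cdot 359\right) - 469580}{\left(-420\right) 559 - 416097} = \frac{\left(170 + 128881 + 61389\right) - 469580}{-234780 - 416097} = \frac{190440 - 469580}{-650877} = \left(-279140\right) \left(- \frac{1}{650877}\right) = \frac{279140}{650877}$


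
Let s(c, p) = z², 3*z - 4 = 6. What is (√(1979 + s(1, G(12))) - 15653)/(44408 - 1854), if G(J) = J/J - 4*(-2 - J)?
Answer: -15653/42554 + √17911/127662 ≈ -0.36679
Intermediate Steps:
z = 10/3 (z = 4/3 + (⅓)*6 = 4/3 + 2 = 10/3 ≈ 3.3333)
G(J) = 9 + 4*J (G(J) = 1 + (8 + 4*J) = 9 + 4*J)
s(c, p) = 100/9 (s(c, p) = (10/3)² = 100/9)
(√(1979 + s(1, G(12))) - 15653)/(44408 - 1854) = (√(1979 + 100/9) - 15653)/(44408 - 1854) = (√(17911/9) - 15653)/42554 = (√17911/3 - 15653)*(1/42554) = (-15653 + √17911/3)*(1/42554) = -15653/42554 + √17911/127662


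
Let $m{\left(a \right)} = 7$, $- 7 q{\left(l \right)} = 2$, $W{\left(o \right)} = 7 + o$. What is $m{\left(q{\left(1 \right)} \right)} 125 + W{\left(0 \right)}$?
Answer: $882$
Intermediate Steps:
$q{\left(l \right)} = - \frac{2}{7}$ ($q{\left(l \right)} = \left(- \frac{1}{7}\right) 2 = - \frac{2}{7}$)
$m{\left(q{\left(1 \right)} \right)} 125 + W{\left(0 \right)} = 7 \cdot 125 + \left(7 + 0\right) = 875 + 7 = 882$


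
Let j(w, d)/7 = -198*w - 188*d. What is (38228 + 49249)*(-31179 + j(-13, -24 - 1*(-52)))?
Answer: -4374637293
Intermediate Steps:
j(w, d) = -1386*w - 1316*d (j(w, d) = 7*(-198*w - 188*d) = -1386*w - 1316*d)
(38228 + 49249)*(-31179 + j(-13, -24 - 1*(-52))) = (38228 + 49249)*(-31179 + (-1386*(-13) - 1316*(-24 - 1*(-52)))) = 87477*(-31179 + (18018 - 1316*(-24 + 52))) = 87477*(-31179 + (18018 - 1316*28)) = 87477*(-31179 + (18018 - 36848)) = 87477*(-31179 - 18830) = 87477*(-50009) = -4374637293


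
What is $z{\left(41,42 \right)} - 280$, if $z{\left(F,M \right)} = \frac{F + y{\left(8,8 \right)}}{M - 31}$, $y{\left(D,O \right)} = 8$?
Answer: $- \frac{3031}{11} \approx -275.55$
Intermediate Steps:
$z{\left(F,M \right)} = \frac{8 + F}{-31 + M}$ ($z{\left(F,M \right)} = \frac{F + 8}{M - 31} = \frac{8 + F}{-31 + M}$)
$z{\left(41,42 \right)} - 280 = \frac{8 + 41}{-31 + 42} - 280 = \frac{1}{11} \cdot 49 + \left(-1169 + 889\right) = \frac{1}{11} \cdot 49 - 280 = \frac{49}{11} - 280 = - \frac{3031}{11}$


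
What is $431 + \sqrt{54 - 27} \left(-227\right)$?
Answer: $431 - 681 \sqrt{3} \approx -748.53$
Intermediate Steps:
$431 + \sqrt{54 - 27} \left(-227\right) = 431 + \sqrt{27} \left(-227\right) = 431 + 3 \sqrt{3} \left(-227\right) = 431 - 681 \sqrt{3}$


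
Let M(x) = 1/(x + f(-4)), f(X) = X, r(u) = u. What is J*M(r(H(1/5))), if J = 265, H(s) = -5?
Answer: -265/9 ≈ -29.444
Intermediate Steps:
M(x) = 1/(-4 + x) (M(x) = 1/(x - 4) = 1/(-4 + x))
J*M(r(H(1/5))) = 265/(-4 - 5) = 265/(-9) = 265*(-1/9) = -265/9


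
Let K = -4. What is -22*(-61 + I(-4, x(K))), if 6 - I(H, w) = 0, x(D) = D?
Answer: 1210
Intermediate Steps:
I(H, w) = 6 (I(H, w) = 6 - 1*0 = 6 + 0 = 6)
-22*(-61 + I(-4, x(K))) = -22*(-61 + 6) = -22*(-55) = 1210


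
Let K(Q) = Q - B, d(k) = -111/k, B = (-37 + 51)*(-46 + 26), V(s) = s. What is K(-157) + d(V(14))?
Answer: 1611/14 ≈ 115.07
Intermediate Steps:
B = -280 (B = 14*(-20) = -280)
K(Q) = 280 + Q (K(Q) = Q - 1*(-280) = Q + 280 = 280 + Q)
K(-157) + d(V(14)) = (280 - 157) - 111/14 = 123 - 111*1/14 = 123 - 111/14 = 1611/14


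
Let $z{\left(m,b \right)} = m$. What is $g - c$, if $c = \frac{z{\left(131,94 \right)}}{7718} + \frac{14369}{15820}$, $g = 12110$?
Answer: $\frac{739251505619}{61049380} \approx 12109.0$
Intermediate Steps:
$c = \frac{56486181}{61049380}$ ($c = \frac{131}{7718} + \frac{14369}{15820} = \frac{56486181}{61049380} \approx 0.92525$)
$g - c = 12110 - \frac{56486181}{61049380} = \frac{739251505619}{61049380}$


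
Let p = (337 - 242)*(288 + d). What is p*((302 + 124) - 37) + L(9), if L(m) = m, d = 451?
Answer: 27309754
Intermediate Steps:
p = 70205 (p = (337 - 242)*(288 + 451) = 95*739 = 70205)
p*((302 + 124) - 37) + L(9) = 70205*((302 + 124) - 37) + 9 = 70205*(426 - 37) + 9 = 70205*389 + 9 = 27309745 + 9 = 27309754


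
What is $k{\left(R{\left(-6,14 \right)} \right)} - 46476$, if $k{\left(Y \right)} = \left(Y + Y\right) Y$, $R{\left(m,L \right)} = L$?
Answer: $-46084$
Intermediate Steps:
$k{\left(Y \right)} = 2 Y^{2}$ ($k{\left(Y \right)} = 2 Y Y = 2 Y^{2}$)
$k{\left(R{\left(-6,14 \right)} \right)} - 46476 = 2 \cdot 14^{2} - 46476 = 2 \cdot 196 - 46476 = 392 - 46476 = -46084$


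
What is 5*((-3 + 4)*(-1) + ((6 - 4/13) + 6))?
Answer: 695/13 ≈ 53.462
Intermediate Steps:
5*((-3 + 4)*(-1) + ((6 - 4/13) + 6)) = 5*(1*(-1) + ((6 - 4*1/13) + 6)) = 5*(-1 + ((6 - 4/13) + 6)) = 5*(-1 + (74/13 + 6)) = 5*(-1 + 152/13) = 5*(139/13) = 695/13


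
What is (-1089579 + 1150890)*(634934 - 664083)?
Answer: -1787154339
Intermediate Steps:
(-1089579 + 1150890)*(634934 - 664083) = 61311*(-29149) = -1787154339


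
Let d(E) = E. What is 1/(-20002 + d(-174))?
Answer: -1/20176 ≈ -4.9564e-5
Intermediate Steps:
1/(-20002 + d(-174)) = 1/(-20002 - 174) = 1/(-20176) = -1/20176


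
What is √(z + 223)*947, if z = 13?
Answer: 1894*√59 ≈ 14548.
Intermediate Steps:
√(z + 223)*947 = √(13 + 223)*947 = √236*947 = (2*√59)*947 = 1894*√59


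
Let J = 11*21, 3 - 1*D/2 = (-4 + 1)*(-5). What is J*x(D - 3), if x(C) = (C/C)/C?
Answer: -77/9 ≈ -8.5556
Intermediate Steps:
D = -24 (D = 6 - 2*(-4 + 1)*(-5) = 6 - (-6)*(-5) = 6 - 2*15 = 6 - 30 = -24)
J = 231
x(C) = 1/C
J*x(D - 3) = 231/(-24 - 3) = 231/(-27) = 231*(-1/27) = -77/9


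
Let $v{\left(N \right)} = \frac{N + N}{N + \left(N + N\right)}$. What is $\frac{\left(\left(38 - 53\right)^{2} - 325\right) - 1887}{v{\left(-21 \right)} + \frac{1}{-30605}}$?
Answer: $- \frac{182436405}{61207} \approx -2980.6$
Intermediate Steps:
$v{\left(N \right)} = \frac{2}{3}$ ($v{\left(N \right)} = \frac{2 N}{N + 2 N} = \frac{2 N}{3 N} = 2 N \frac{1}{3 N} = \frac{2}{3}$)
$\frac{\left(\left(38 - 53\right)^{2} - 325\right) - 1887}{v{\left(-21 \right)} + \frac{1}{-30605}} = \frac{\left(\left(38 - 53\right)^{2} - 325\right) - 1887}{\frac{2}{3} + \frac{1}{-30605}} = \frac{\left(\left(-15\right)^{2} - 325\right) - 1887}{\frac{2}{3} - \frac{1}{30605}} = \frac{\left(225 - 325\right) - 1887}{\frac{61207}{91815}} = \left(-100 - 1887\right) \frac{91815}{61207} = \left(-1987\right) \frac{91815}{61207} = - \frac{182436405}{61207}$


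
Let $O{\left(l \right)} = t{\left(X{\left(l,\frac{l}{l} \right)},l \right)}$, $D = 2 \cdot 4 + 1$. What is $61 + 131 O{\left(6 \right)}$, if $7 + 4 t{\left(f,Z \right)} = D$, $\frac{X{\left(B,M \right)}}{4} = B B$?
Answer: $\frac{253}{2} \approx 126.5$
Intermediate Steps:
$X{\left(B,M \right)} = 4 B^{2}$ ($X{\left(B,M \right)} = 4 B B = 4 B^{2}$)
$D = 9$ ($D = 8 + 1 = 9$)
$t{\left(f,Z \right)} = \frac{1}{2}$ ($t{\left(f,Z \right)} = - \frac{7}{4} + \frac{1}{4} \cdot 9 = - \frac{7}{4} + \frac{9}{4} = \frac{1}{2}$)
$O{\left(l \right)} = \frac{1}{2}$
$61 + 131 O{\left(6 \right)} = 61 + 131 \cdot \frac{1}{2} = 61 + \frac{131}{2} = \frac{253}{2}$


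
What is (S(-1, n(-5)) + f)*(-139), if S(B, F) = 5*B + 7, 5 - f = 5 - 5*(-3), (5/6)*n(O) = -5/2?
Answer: 1807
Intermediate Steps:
n(O) = -3 (n(O) = 6*(-5/2)/5 = 6*(-5*½)/5 = (6/5)*(-5/2) = -3)
f = -15 (f = 5 - (5 - 5*(-3)) = 5 - (5 + 15) = 5 - 1*20 = 5 - 20 = -15)
S(B, F) = 7 + 5*B
(S(-1, n(-5)) + f)*(-139) = ((7 + 5*(-1)) - 15)*(-139) = ((7 - 5) - 15)*(-139) = (2 - 15)*(-139) = -13*(-139) = 1807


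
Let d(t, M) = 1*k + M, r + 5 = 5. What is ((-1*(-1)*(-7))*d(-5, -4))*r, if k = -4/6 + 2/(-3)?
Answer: 0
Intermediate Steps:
r = 0 (r = -5 + 5 = 0)
k = -4/3 (k = -4*⅙ + 2*(-⅓) = -⅔ - ⅔ = -4/3 ≈ -1.3333)
d(t, M) = -4/3 + M (d(t, M) = 1*(-4/3) + M = -4/3 + M)
((-1*(-1)*(-7))*d(-5, -4))*r = ((-1*(-1)*(-7))*(-4/3 - 4))*0 = ((1*(-7))*(-16/3))*0 = -7*(-16/3)*0 = (112/3)*0 = 0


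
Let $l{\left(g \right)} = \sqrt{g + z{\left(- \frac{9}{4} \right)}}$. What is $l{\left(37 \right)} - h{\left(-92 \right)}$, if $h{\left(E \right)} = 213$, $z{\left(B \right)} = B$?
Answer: $-213 + \frac{\sqrt{139}}{2} \approx -207.1$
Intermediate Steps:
$l{\left(g \right)} = \sqrt{- \frac{9}{4} + g}$ ($l{\left(g \right)} = \sqrt{g - \frac{9}{4}} = \sqrt{- \frac{9}{4} + g}$)
$l{\left(37 \right)} - h{\left(-92 \right)} = \frac{\sqrt{-9 + 4 \cdot 37}}{2} - 213 = \frac{\sqrt{-9 + 148}}{2} - 213 = \frac{\sqrt{139}}{2} - 213 = -213 + \frac{\sqrt{139}}{2}$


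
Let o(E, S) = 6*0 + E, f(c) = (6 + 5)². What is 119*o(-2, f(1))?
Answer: -238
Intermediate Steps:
f(c) = 121 (f(c) = 11² = 121)
o(E, S) = E (o(E, S) = 0 + E = E)
119*o(-2, f(1)) = 119*(-2) = -238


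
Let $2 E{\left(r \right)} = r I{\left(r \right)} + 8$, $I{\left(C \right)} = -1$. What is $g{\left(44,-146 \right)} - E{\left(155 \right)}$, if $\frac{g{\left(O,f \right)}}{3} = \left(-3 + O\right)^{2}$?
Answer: $\frac{10233}{2} \approx 5116.5$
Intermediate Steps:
$E{\left(r \right)} = 4 - \frac{r}{2}$ ($E{\left(r \right)} = \frac{r \left(-1\right) + 8}{2} = \frac{- r + 8}{2} = \frac{8 - r}{2} = 4 - \frac{r}{2}$)
$g{\left(O,f \right)} = 3 \left(-3 + O\right)^{2}$
$g{\left(44,-146 \right)} - E{\left(155 \right)} = 3 \left(-3 + 44\right)^{2} - \left(4 - \frac{155}{2}\right) = 3 \cdot 41^{2} - \left(4 - \frac{155}{2}\right) = 3 \cdot 1681 - - \frac{147}{2} = 5043 + \frac{147}{2} = \frac{10233}{2}$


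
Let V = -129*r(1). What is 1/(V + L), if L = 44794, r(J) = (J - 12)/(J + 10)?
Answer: 1/44923 ≈ 2.2260e-5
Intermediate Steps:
r(J) = (-12 + J)/(10 + J)
V = 129 (V = -129*(-12 + 1)/(10 + 1) = -129*(-11)/11 = -129*(-1) = 129)
1/(V + L) = 1/(129 + 44794) = 1/44923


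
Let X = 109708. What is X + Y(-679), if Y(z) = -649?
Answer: 109059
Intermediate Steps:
X + Y(-679) = 109708 - 649 = 109059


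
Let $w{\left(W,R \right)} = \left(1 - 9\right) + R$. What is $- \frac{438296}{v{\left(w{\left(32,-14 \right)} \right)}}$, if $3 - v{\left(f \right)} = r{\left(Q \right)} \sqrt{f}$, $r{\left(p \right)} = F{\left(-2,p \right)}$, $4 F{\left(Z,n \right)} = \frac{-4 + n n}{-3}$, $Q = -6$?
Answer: $- \frac{11833992}{1489} + \frac{10519104 i \sqrt{22}}{1489} \approx -7947.6 + 33136.0 i$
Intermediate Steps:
$w{\left(W,R \right)} = -8 + R$
$F{\left(Z,n \right)} = \frac{1}{3} - \frac{n^{2}}{12}$ ($F{\left(Z,n \right)} = \frac{\left(-4 + n n\right) \frac{1}{-3}}{4} = \frac{\left(-4 + n^{2}\right) \left(- \frac{1}{3}\right)}{4} = \frac{\frac{4}{3} - \frac{n^{2}}{3}}{4} = \frac{1}{3} - \frac{n^{2}}{12}$)
$r{\left(p \right)} = \frac{1}{3} - \frac{p^{2}}{12}$
$v{\left(f \right)} = 3 + \frac{8 \sqrt{f}}{3}$ ($v{\left(f \right)} = 3 - \left(\frac{1}{3} - \frac{\left(-6\right)^{2}}{12}\right) \sqrt{f} = 3 - \left(\frac{1}{3} - 3\right) \sqrt{f} = 3 - - \frac{8 \sqrt{f}}{3} = 3 + \frac{8 \sqrt{f}}{3}$)
$- \frac{438296}{v{\left(w{\left(32,-14 \right)} \right)}} = - \frac{438296}{3 + \frac{8 \sqrt{-8 - 14}}{3}} = - \frac{438296}{3 + \frac{8 \sqrt{-22}}{3}} = - \frac{438296}{3 + \frac{8 i \sqrt{22}}{3}}$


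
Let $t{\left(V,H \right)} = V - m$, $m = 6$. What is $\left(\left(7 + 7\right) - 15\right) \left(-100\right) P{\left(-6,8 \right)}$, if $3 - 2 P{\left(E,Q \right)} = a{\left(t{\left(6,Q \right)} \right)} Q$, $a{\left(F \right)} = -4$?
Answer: $1750$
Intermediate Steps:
$t{\left(V,H \right)} = -6 + V$ ($t{\left(V,H \right)} = V - 6 = -6 + V$)
$P{\left(E,Q \right)} = \frac{3}{2} + 2 Q$ ($P{\left(E,Q \right)} = \frac{3}{2} - \frac{\left(-4\right) Q}{2} = \frac{3}{2} + 2 Q$)
$\left(\left(7 + 7\right) - 15\right) \left(-100\right) P{\left(-6,8 \right)} = \left(\left(7 + 7\right) - 15\right) \left(-100\right) \left(\frac{3}{2} + 2 \cdot 8\right) = \left(14 - 15\right) \left(-100\right) \left(\frac{3}{2} + 16\right) = \left(-1\right) \left(-100\right) \frac{35}{2} = 100 \cdot \frac{35}{2} = 1750$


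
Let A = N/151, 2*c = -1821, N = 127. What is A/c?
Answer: -254/274971 ≈ -0.00092373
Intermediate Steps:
c = -1821/2 (c = (1/2)*(-1821) = -1821/2 ≈ -910.50)
A = 127/151 ≈ 0.84106
A/c = (127/151)/(-1821/2) = -2/1821*127/151 = -254/274971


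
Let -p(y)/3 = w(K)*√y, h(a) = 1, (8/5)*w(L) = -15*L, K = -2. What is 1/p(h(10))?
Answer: -4/225 ≈ -0.017778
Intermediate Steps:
w(L) = -75*L/8 (w(L) = 5*(-15*L)/8 = -75*L/8)
p(y) = -225*√y/4 (p(y) = -3*(-75/8*(-2))*√y = -225*√y/4)
1/p(h(10)) = 1/(-225*√1/4) = 1/(-225/4*1) = 1/(-225/4) = -4/225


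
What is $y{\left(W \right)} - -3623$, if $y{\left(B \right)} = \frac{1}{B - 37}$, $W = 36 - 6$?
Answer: $\frac{25360}{7} \approx 3622.9$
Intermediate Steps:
$W = 30$ ($W = 36 - 6 = 30$)
$y{\left(B \right)} = \frac{1}{-37 + B}$
$y{\left(W \right)} - -3623 = \frac{1}{-37 + 30} - -3623 = \frac{1}{-7} + 3623 = - \frac{1}{7} + 3623 = \frac{25360}{7}$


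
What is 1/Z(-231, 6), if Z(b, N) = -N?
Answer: -⅙ ≈ -0.16667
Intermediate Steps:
1/Z(-231, 6) = 1/(-1*6) = 1/(-6) = -⅙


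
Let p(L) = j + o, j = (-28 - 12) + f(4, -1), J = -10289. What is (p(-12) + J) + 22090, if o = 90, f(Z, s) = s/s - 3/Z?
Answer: 47405/4 ≈ 11851.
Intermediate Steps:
f(Z, s) = 1 - 3/Z
j = -159/4 (j = (-28 - 12) + (-3 + 4)/4 = -40 + (¼)*1 = -40 + ¼ = -159/4 ≈ -39.750)
p(L) = 201/4 (p(L) = -159/4 + 90 = 201/4)
(p(-12) + J) + 22090 = (201/4 - 10289) + 22090 = -40955/4 + 22090 = 47405/4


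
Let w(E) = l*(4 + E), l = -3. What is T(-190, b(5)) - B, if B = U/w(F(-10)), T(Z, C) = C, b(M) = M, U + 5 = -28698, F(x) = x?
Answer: 28793/18 ≈ 1599.6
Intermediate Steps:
w(E) = -12 - 3*E (w(E) = -3*(4 + E) = -12 - 3*E)
U = -28703 (U = -5 - 28698 = -28703)
B = -28703/18 (B = -28703/(-12 - 3*(-10)) = -28703/(-12 + 30) = -28703/18 ≈ -1594.6)
T(-190, b(5)) - B = 5 - 1*(-28703/18) = 5 + 28703/18 = 28793/18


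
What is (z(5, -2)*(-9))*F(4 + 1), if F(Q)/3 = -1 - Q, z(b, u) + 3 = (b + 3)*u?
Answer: -3078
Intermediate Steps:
z(b, u) = -3 + u*(3 + b) (z(b, u) = -3 + (b + 3)*u = -3 + (3 + b)*u = -3 + u*(3 + b))
F(Q) = -3 - 3*Q (F(Q) = 3*(-1 - Q) = -3 - 3*Q)
(z(5, -2)*(-9))*F(4 + 1) = ((-3 + 3*(-2) + 5*(-2))*(-9))*(-3 - 3*(4 + 1)) = ((-3 - 6 - 10)*(-9))*(-3 - 3*5) = (-19*(-9))*(-3 - 15) = 171*(-18) = -3078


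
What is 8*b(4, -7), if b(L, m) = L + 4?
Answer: 64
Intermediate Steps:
b(L, m) = 4 + L
8*b(4, -7) = 8*(4 + 4) = 8*8 = 64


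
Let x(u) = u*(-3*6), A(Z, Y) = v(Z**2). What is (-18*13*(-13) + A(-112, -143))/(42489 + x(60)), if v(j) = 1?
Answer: 3043/41409 ≈ 0.073486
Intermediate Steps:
A(Z, Y) = 1
x(u) = -18*u (x(u) = u*(-18) = -18*u)
(-18*13*(-13) + A(-112, -143))/(42489 + x(60)) = (-18*13*(-13) + 1)/(42489 - 18*60) = (-234*(-13) + 1)/(42489 - 1080) = (3042 + 1)/41409 = 3043*(1/41409) = 3043/41409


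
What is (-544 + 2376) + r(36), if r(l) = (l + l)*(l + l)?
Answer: 7016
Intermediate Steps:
r(l) = 4*l² (r(l) = (2*l)*(2*l) = 4*l²)
(-544 + 2376) + r(36) = (-544 + 2376) + 4*36² = 1832 + 4*1296 = 1832 + 5184 = 7016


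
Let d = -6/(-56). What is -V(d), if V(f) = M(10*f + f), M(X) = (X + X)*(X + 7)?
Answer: -7557/392 ≈ -19.278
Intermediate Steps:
d = 3/28 (d = -6*(-1/56) = 3/28 ≈ 0.10714)
M(X) = 2*X*(7 + X) (M(X) = (2*X)*(7 + X) = 2*X*(7 + X))
V(f) = 22*f*(7 + 11*f) (V(f) = 2*(10*f + f)*(7 + (10*f + f)) = 2*(11*f)*(7 + 11*f) = 22*f*(7 + 11*f))
-V(d) = -22*3*(7 + 11*(3/28))/28 = -22*3*(7 + 33/28)/28 = -22*3*229/(28*28) = -1*7557/392 = -7557/392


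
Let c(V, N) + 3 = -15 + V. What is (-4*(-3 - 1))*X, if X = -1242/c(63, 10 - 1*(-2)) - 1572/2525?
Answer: -1140192/2525 ≈ -451.56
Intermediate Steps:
c(V, N) = -18 + V (c(V, N) = -3 + (-15 + V) = -18 + V)
X = -71262/2525 (X = -1242/(-18 + 63) - 1572/2525 = -1242/45 - 1572*1/2525 = -1242*1/45 - 1572/2525 = -138/5 - 1572/2525 = -71262/2525 ≈ -28.223)
(-4*(-3 - 1))*X = -4*(-3 - 1)*(-71262/2525) = -4*(-4)*(-71262/2525) = 16*(-71262/2525) = -1140192/2525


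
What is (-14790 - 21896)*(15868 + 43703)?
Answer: -2185421706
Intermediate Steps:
(-14790 - 21896)*(15868 + 43703) = -36686*59571 = -2185421706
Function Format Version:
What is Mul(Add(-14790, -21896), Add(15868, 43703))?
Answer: -2185421706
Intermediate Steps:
Mul(Add(-14790, -21896), Add(15868, 43703)) = Mul(-36686, 59571) = -2185421706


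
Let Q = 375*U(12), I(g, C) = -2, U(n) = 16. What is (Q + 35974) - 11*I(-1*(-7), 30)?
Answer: 41996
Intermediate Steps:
Q = 6000 (Q = 375*16 = 6000)
(Q + 35974) - 11*I(-1*(-7), 30) = (6000 + 35974) - 11*(-2) = 41974 + 22 = 41996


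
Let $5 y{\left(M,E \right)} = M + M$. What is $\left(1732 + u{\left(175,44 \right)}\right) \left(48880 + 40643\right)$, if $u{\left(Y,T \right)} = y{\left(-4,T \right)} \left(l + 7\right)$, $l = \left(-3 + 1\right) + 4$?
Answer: $\frac{768823524}{5} \approx 1.5376 \cdot 10^{8}$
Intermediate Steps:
$l = 2$ ($l = -2 + 4 = 2$)
$y{\left(M,E \right)} = \frac{2 M}{5}$ ($y{\left(M,E \right)} = \frac{M + M}{5} = \frac{2 M}{5}$)
$u{\left(Y,T \right)} = - \frac{72}{5}$ ($u{\left(Y,T \right)} = \frac{2}{5} \left(-4\right) \left(2 + 7\right) = \left(- \frac{8}{5}\right) 9 = - \frac{72}{5}$)
$\left(1732 + u{\left(175,44 \right)}\right) \left(48880 + 40643\right) = \left(1732 - \frac{72}{5}\right) \left(48880 + 40643\right) = \frac{8588}{5} \cdot 89523 = \frac{768823524}{5}$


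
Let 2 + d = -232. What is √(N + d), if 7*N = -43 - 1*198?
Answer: I*√13153/7 ≈ 16.384*I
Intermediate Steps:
d = -234 (d = -2 - 232 = -234)
N = -241/7 (N = (-43 - 1*198)/7 = (-43 - 198)/7 = (⅐)*(-241) = -241/7 ≈ -34.429)
√(N + d) = √(-241/7 - 234) = √(-1879/7) = I*√13153/7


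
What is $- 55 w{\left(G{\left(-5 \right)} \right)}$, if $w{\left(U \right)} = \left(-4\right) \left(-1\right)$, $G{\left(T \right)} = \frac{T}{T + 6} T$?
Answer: $-220$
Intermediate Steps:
$G{\left(T \right)} = \frac{T^{2}}{6 + T}$ ($G{\left(T \right)} = \frac{T}{6 + T} T = \frac{T^{2}}{6 + T}$)
$w{\left(U \right)} = 4$
$- 55 w{\left(G{\left(-5 \right)} \right)} = \left(-55\right) 4 = -220$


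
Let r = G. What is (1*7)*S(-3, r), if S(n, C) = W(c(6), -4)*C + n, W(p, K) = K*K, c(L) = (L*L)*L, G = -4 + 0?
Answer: -469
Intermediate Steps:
G = -4
r = -4
c(L) = L**3 (c(L) = L**2*L = L**3)
W(p, K) = K**2
S(n, C) = n + 16*C (S(n, C) = (-4)**2*C + n = 16*C + n = n + 16*C)
(1*7)*S(-3, r) = (1*7)*(-3 + 16*(-4)) = 7*(-3 - 64) = 7*(-67) = -469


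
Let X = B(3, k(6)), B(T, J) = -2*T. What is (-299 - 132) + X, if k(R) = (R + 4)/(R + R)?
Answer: -437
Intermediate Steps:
k(R) = (4 + R)/(2*R) (k(R) = (4 + R)/((2*R)) = (4 + R)*(1/(2*R)) = (4 + R)/(2*R))
X = -6 (X = -2*3 = -6)
(-299 - 132) + X = (-299 - 132) - 6 = -431 - 6 = -437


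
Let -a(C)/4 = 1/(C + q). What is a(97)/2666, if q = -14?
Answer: -2/110639 ≈ -1.8077e-5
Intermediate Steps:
a(C) = -4/(-14 + C) (a(C) = -4/(C - 14) = -4/(-14 + C))
a(97)/2666 = -4/(-14 + 97)/2666 = -4/83*(1/2666) = -4*1/83*(1/2666) = -4/83*1/2666 = -2/110639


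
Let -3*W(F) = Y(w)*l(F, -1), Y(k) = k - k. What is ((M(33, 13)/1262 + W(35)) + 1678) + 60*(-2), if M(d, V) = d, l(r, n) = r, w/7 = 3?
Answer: 1966229/1262 ≈ 1558.0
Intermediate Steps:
w = 21 (w = 7*3 = 21)
Y(k) = 0
W(F) = 0 (W(F) = -0*F = -⅓*0 = 0)
((M(33, 13)/1262 + W(35)) + 1678) + 60*(-2) = ((33/1262 + 0) + 1678) + 60*(-2) = ((33*(1/1262) + 0) + 1678) - 120 = ((33/1262 + 0) + 1678) - 120 = (33/1262 + 1678) - 120 = 2117669/1262 - 120 = 1966229/1262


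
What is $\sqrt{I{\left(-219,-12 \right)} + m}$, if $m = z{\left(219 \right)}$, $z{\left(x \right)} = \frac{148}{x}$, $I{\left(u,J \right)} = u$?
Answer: $\frac{i \sqrt{10471047}}{219} \approx 14.776 i$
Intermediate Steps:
$m = \frac{148}{219} \approx 0.6758$
$\sqrt{I{\left(-219,-12 \right)} + m} = \sqrt{-219 + \frac{148}{219}} = \sqrt{- \frac{47813}{219}} = \frac{i \sqrt{10471047}}{219}$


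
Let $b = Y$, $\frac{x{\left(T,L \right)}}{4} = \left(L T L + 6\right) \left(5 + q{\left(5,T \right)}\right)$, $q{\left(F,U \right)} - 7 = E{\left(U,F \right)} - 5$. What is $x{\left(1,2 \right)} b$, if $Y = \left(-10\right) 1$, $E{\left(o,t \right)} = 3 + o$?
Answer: $-4400$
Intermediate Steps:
$q{\left(F,U \right)} = 5 + U$ ($q{\left(F,U \right)} = 7 + \left(\left(3 + U\right) - 5\right) = 7 + \left(-2 + U\right) = 5 + U$)
$x{\left(T,L \right)} = 4 \left(6 + T L^{2}\right) \left(10 + T\right)$ ($x{\left(T,L \right)} = 4 \left(L T L + 6\right) \left(5 + \left(5 + T\right)\right) = 4 \left(T L^{2} + 6\right) \left(10 + T\right) = 4 \left(6 + T L^{2}\right) \left(10 + T\right)$)
$Y = -10$
$b = -10$
$x{\left(1,2 \right)} b = \left(240 + 24 \cdot 1 + 4 \cdot 2^{2} \cdot 1^{2} + 40 \cdot 1 \cdot 2^{2}\right) \left(-10\right) = \left(240 + 24 + 4 \cdot 4 \cdot 1 + 40 \cdot 1 \cdot 4\right) \left(-10\right) = \left(240 + 24 + 16 + 160\right) \left(-10\right) = 440 \left(-10\right) = -4400$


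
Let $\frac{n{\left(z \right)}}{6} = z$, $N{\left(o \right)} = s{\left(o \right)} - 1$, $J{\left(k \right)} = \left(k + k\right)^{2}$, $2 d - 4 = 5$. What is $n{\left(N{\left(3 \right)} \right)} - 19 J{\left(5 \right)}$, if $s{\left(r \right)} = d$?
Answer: $-1879$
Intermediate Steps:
$d = \frac{9}{2}$ ($d = 2 + \frac{1}{2} \cdot 5 = 2 + \frac{5}{2} = \frac{9}{2} \approx 4.5$)
$s{\left(r \right)} = \frac{9}{2}$
$J{\left(k \right)} = 4 k^{2}$ ($J{\left(k \right)} = \left(2 k\right)^{2} = 4 k^{2}$)
$N{\left(o \right)} = \frac{7}{2}$ ($N{\left(o \right)} = \frac{9}{2} - 1 = \frac{7}{2}$)
$n{\left(z \right)} = 6 z$
$n{\left(N{\left(3 \right)} \right)} - 19 J{\left(5 \right)} = 6 \cdot \frac{7}{2} - 19 \cdot 4 \cdot 5^{2} = 21 - 19 \cdot 4 \cdot 25 = 21 - 1900 = -1879$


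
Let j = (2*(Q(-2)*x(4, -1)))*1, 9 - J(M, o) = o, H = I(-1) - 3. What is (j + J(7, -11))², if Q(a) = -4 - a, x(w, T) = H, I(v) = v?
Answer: 1296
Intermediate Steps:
H = -4 (H = -1 - 3 = -4)
x(w, T) = -4
J(M, o) = 9 - o
j = 16 (j = (2*((-4 - 1*(-2))*(-4)))*1 = (2*((-4 + 2)*(-4)))*1 = (2*(-2*(-4)))*1 = (2*8)*1 = 16*1 = 16)
(j + J(7, -11))² = (16 + (9 - 1*(-11)))² = (16 + (9 + 11))² = (16 + 20)² = 36² = 1296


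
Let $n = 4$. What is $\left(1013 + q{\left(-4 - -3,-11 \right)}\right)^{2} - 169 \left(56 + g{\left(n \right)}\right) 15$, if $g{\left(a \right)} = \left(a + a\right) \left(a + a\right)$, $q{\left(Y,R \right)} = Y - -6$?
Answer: $732124$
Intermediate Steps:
$q{\left(Y,R \right)} = 6 + Y$ ($q{\left(Y,R \right)} = Y + 6 = 6 + Y$)
$g{\left(a \right)} = 4 a^{2}$ ($g{\left(a \right)} = 2 a 2 a = 4 a^{2}$)
$\left(1013 + q{\left(-4 - -3,-11 \right)}\right)^{2} - 169 \left(56 + g{\left(n \right)}\right) 15 = \left(1013 + \left(6 - 1\right)\right)^{2} - 169 \left(56 + 4 \cdot 4^{2}\right) 15 = \left(1013 + \left(6 + \left(-4 + 3\right)\right)\right)^{2} - 169 \left(56 + 4 \cdot 16\right) 15 = \left(1013 + \left(6 - 1\right)\right)^{2} - 169 \left(56 + 64\right) 15 = \left(1013 + 5\right)^{2} - 169 \cdot 120 \cdot 15 = 1018^{2} - 20280 \cdot 15 = 1036324 - 304200 = 732124$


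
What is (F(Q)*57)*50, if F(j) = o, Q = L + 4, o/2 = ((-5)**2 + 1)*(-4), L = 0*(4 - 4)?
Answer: -592800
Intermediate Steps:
L = 0 (L = 0*0 = 0)
o = -208 (o = 2*(((-5)**2 + 1)*(-4)) = 2*((25 + 1)*(-4)) = 2*(26*(-4)) = 2*(-104) = -208)
Q = 4 (Q = 0 + 4 = 4)
F(j) = -208
(F(Q)*57)*50 = -208*57*50 = -11856*50 = -592800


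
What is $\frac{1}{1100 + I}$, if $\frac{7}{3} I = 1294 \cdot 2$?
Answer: $\frac{7}{15464} \approx 0.00045266$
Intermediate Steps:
$I = \frac{7764}{7}$ ($I = \frac{3 \cdot 1294 \cdot 2}{7} = \frac{3}{7} \cdot 2588 = \frac{7764}{7} \approx 1109.1$)
$\frac{1}{1100 + I} = \frac{1}{1100 + \frac{7764}{7}} = \frac{1}{\frac{15464}{7}} = \frac{7}{15464}$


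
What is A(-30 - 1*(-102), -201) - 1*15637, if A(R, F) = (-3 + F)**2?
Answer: 25979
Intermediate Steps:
A(-30 - 1*(-102), -201) - 1*15637 = (-3 - 201)**2 - 1*15637 = (-204)**2 - 15637 = 41616 - 15637 = 25979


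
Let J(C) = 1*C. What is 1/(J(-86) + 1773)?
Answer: 1/1687 ≈ 0.00059277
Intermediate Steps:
J(C) = C
1/(J(-86) + 1773) = 1/(-86 + 1773) = 1/1687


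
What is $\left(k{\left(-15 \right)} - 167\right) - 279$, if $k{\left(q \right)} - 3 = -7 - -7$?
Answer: $-443$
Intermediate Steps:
$k{\left(q \right)} = 3$ ($k{\left(q \right)} = 3 - 0 = 3 + \left(-7 + 7\right) = 3 + 0 = 3$)
$\left(k{\left(-15 \right)} - 167\right) - 279 = \left(3 - 167\right) - 279 = -164 - 279 = -443$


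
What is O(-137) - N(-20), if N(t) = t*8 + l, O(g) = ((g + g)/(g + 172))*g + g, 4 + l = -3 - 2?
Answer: 38658/35 ≈ 1104.5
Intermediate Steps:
l = -9 (l = -4 + (-3 - 2) = -4 - 5 = -9)
O(g) = g + 2*g²/(172 + g) (O(g) = ((2*g)/(172 + g))*g + g = (2*g/(172 + g))*g + g = 2*g²/(172 + g) + g = g + 2*g²/(172 + g))
N(t) = -9 + 8*t (N(t) = t*8 - 9 = 8*t - 9 = -9 + 8*t)
O(-137) - N(-20) = -137*(172 + 3*(-137))/(172 - 137) - (-9 + 8*(-20)) = -137*(172 - 411)/35 - (-9 - 160) = -137*1/35*(-239) - 1*(-169) = 32743/35 + 169 = 38658/35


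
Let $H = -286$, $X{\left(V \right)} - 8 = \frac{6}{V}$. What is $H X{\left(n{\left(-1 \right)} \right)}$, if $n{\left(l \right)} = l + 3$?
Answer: $-3146$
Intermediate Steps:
$n{\left(l \right)} = 3 + l$
$X{\left(V \right)} = 8 + \frac{6}{V}$
$H X{\left(n{\left(-1 \right)} \right)} = - 286 \left(8 + \frac{6}{3 - 1}\right) = - 286 \left(8 + \frac{6}{2}\right) = - 286 \left(8 + 6 \cdot \frac{1}{2}\right) = - 286 \left(8 + 3\right) = \left(-286\right) 11 = -3146$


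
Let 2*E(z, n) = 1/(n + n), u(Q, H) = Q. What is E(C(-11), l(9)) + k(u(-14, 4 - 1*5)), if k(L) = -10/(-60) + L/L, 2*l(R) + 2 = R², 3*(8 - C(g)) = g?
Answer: 278/237 ≈ 1.1730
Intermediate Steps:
C(g) = 8 - g/3
l(R) = -1 + R²/2
k(L) = 7/6 (k(L) = -10*(-1/60) + 1 = ⅙ + 1 = 7/6)
E(z, n) = 1/(4*n) (E(z, n) = 1/(2*(n + n)) = 1/(2*((2*n))) = (1/(2*n))/2 = 1/(4*n))
E(C(-11), l(9)) + k(u(-14, 4 - 1*5)) = 1/(4*(-1 + (½)*9²)) + 7/6 = 1/(4*(-1 + (½)*81)) + 7/6 = 1/(4*(-1 + 81/2)) + 7/6 = 1/(4*(79/2)) + 7/6 = (¼)*(2/79) + 7/6 = 1/158 + 7/6 = 278/237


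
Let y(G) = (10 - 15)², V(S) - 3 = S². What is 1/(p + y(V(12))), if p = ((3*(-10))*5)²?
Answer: 1/22525 ≈ 4.4395e-5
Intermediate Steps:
V(S) = 3 + S²
p = 22500 (p = (-30*5)² = (-150)² = 22500)
y(G) = 25 (y(G) = (-5)² = 25)
1/(p + y(V(12))) = 1/(22500 + 25) = 1/22525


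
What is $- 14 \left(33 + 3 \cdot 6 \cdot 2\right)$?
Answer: $-966$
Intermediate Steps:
$- 14 \left(33 + 3 \cdot 6 \cdot 2\right) = - 14 \left(33 + 18 \cdot 2\right) = - 14 \left(33 + 36\right) = \left(-14\right) 69 = -966$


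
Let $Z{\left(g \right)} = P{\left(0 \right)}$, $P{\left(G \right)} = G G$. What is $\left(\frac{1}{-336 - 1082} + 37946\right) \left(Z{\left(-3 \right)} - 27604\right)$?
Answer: $- \frac{742650107454}{709} \approx -1.0475 \cdot 10^{9}$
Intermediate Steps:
$P{\left(G \right)} = G^{2}$
$Z{\left(g \right)} = 0$ ($Z{\left(g \right)} = 0^{2} = 0$)
$\left(\frac{1}{-336 - 1082} + 37946\right) \left(Z{\left(-3 \right)} - 27604\right) = \left(\frac{1}{-336 - 1082} + 37946\right) \left(0 - 27604\right) = \left(\frac{1}{-1418} + 37946\right) \left(-27604\right) = \left(- \frac{1}{1418} + 37946\right) \left(-27604\right) = \frac{53807427}{1418} \left(-27604\right) = - \frac{742650107454}{709}$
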